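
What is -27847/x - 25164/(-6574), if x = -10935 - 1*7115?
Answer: 16770431/3122650 ≈ 5.3706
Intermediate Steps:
x = -18050 (x = -10935 - 7115 = -18050)
-27847/x - 25164/(-6574) = -27847/(-18050) - 25164/(-6574) = -27847*(-1/18050) - 25164*(-1/6574) = 27847/18050 + 12582/3287 = 16770431/3122650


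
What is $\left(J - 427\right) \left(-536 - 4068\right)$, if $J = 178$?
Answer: $1146396$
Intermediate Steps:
$\left(J - 427\right) \left(-536 - 4068\right) = \left(178 - 427\right) \left(-536 - 4068\right) = \left(-249\right) \left(-4604\right) = 1146396$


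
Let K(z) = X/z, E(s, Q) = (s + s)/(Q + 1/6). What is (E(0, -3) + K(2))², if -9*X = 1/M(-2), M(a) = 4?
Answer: 1/5184 ≈ 0.00019290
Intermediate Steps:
X = -1/36 (X = -⅑/4 = -⅑*¼ = -1/36 ≈ -0.027778)
E(s, Q) = 2*s/(⅙ + Q) (E(s, Q) = (2*s)/(Q + ⅙) = (2*s)/(⅙ + Q) = 2*s/(⅙ + Q))
K(z) = -1/(36*z)
(E(0, -3) + K(2))² = (12*0/(1 + 6*(-3)) - 1/36/2)² = (12*0/(1 - 18) - 1/36*½)² = (12*0/(-17) - 1/72)² = (12*0*(-1/17) - 1/72)² = (0 - 1/72)² = (-1/72)² = 1/5184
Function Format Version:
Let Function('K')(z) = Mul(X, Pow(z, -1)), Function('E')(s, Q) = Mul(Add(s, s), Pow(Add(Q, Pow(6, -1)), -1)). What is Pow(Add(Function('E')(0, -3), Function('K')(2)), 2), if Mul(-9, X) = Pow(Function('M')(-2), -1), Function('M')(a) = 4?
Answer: Rational(1, 5184) ≈ 0.00019290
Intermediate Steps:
X = Rational(-1, 36) (X = Mul(Rational(-1, 9), Pow(4, -1)) = Mul(Rational(-1, 9), Rational(1, 4)) = Rational(-1, 36) ≈ -0.027778)
Function('E')(s, Q) = Mul(2, s, Pow(Add(Rational(1, 6), Q), -1)) (Function('E')(s, Q) = Mul(Mul(2, s), Pow(Add(Q, Rational(1, 6)), -1)) = Mul(Mul(2, s), Pow(Add(Rational(1, 6), Q), -1)) = Mul(2, s, Pow(Add(Rational(1, 6), Q), -1)))
Function('K')(z) = Mul(Rational(-1, 36), Pow(z, -1))
Pow(Add(Function('E')(0, -3), Function('K')(2)), 2) = Pow(Add(Mul(12, 0, Pow(Add(1, Mul(6, -3)), -1)), Mul(Rational(-1, 36), Pow(2, -1))), 2) = Pow(Add(Mul(12, 0, Pow(Add(1, -18), -1)), Mul(Rational(-1, 36), Rational(1, 2))), 2) = Pow(Add(Mul(12, 0, Pow(-17, -1)), Rational(-1, 72)), 2) = Pow(Add(Mul(12, 0, Rational(-1, 17)), Rational(-1, 72)), 2) = Pow(Add(0, Rational(-1, 72)), 2) = Pow(Rational(-1, 72), 2) = Rational(1, 5184)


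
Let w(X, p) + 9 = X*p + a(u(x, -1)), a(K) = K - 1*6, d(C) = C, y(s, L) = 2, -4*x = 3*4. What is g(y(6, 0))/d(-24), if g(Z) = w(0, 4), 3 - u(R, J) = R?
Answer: 3/8 ≈ 0.37500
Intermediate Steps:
x = -3 (x = -3*4/4 = -1/4*12 = -3)
u(R, J) = 3 - R
a(K) = -6 + K (a(K) = K - 6 = -6 + K)
w(X, p) = -9 + X*p (w(X, p) = -9 + (X*p + (-6 + (3 - 1*(-3)))) = -9 + (X*p + (-6 + (3 + 3))) = -9 + (X*p + (-6 + 6)) = -9 + (X*p + 0) = -9 + X*p)
g(Z) = -9 (g(Z) = -9 + 0*4 = -9 + 0 = -9)
g(y(6, 0))/d(-24) = -9/(-24) = -9*(-1/24) = 3/8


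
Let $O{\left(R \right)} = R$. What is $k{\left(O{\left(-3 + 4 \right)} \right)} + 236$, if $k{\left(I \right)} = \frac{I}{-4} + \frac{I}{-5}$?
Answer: $\frac{4711}{20} \approx 235.55$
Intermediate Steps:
$k{\left(I \right)} = - \frac{9 I}{20}$ ($k{\left(I \right)} = I \left(- \frac{1}{4}\right) + I \left(- \frac{1}{5}\right) = - \frac{I}{4} - \frac{I}{5} = - \frac{9 I}{20}$)
$k{\left(O{\left(-3 + 4 \right)} \right)} + 236 = - \frac{9 \left(-3 + 4\right)}{20} + 236 = \left(- \frac{9}{20}\right) 1 + 236 = - \frac{9}{20} + 236 = \frac{4711}{20}$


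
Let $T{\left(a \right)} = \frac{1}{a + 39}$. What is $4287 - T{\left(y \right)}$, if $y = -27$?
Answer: $\frac{51443}{12} \approx 4286.9$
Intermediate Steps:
$T{\left(a \right)} = \frac{1}{39 + a}$
$4287 - T{\left(y \right)} = 4287 - \frac{1}{39 - 27} = 4287 - \frac{1}{12} = \frac{51443}{12}$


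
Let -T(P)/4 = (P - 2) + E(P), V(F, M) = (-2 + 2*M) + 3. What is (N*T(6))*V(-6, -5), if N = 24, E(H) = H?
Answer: 8640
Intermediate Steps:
V(F, M) = 1 + 2*M
T(P) = 8 - 8*P (T(P) = -4*((P - 2) + P) = -4*((-2 + P) + P) = -4*(-2 + 2*P) = 8 - 8*P)
(N*T(6))*V(-6, -5) = (24*(8 - 8*6))*(1 + 2*(-5)) = (24*(8 - 48))*(1 - 10) = (24*(-40))*(-9) = -960*(-9) = 8640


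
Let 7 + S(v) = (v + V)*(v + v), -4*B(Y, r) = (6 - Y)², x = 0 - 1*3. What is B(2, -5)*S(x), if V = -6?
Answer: -188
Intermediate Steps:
x = -3 (x = 0 - 3 = -3)
B(Y, r) = -(6 - Y)²/4
S(v) = -7 + 2*v*(-6 + v) (S(v) = -7 + (v - 6)*(v + v) = -7 + (-6 + v)*(2*v) = -7 + 2*v*(-6 + v))
B(2, -5)*S(x) = (-(-6 + 2)²/4)*(-7 - 12*(-3) + 2*(-3)²) = (-¼*(-4)²)*(-7 + 36 + 2*9) = (-¼*16)*(-7 + 36 + 18) = -4*47 = -188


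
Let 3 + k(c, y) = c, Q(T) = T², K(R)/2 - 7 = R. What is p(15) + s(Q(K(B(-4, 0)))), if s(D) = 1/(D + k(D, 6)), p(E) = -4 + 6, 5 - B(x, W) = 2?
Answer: 1595/797 ≈ 2.0013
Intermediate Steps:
B(x, W) = 3 (B(x, W) = 5 - 1*2 = 5 - 2 = 3)
K(R) = 14 + 2*R
p(E) = 2
k(c, y) = -3 + c
s(D) = 1/(-3 + 2*D) (s(D) = 1/(D + (-3 + D)) = 1/(-3 + 2*D))
p(15) + s(Q(K(B(-4, 0)))) = 2 + 1/(-3 + 2*(14 + 2*3)²) = 2 + 1/(-3 + 2*(14 + 6)²) = 2 + 1/(-3 + 2*20²) = 2 + 1/(-3 + 2*400) = 2 + 1/(-3 + 800) = 2 + 1/797 = 1595/797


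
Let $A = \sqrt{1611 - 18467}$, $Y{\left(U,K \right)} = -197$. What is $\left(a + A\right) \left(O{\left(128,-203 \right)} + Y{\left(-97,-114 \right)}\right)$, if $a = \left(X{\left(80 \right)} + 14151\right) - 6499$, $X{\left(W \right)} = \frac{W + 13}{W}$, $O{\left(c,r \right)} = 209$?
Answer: $\frac{1836759}{20} + 168 i \sqrt{86} \approx 91838.0 + 1558.0 i$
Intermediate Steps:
$X{\left(W \right)} = \frac{13 + W}{W}$
$A = 14 i \sqrt{86}$ ($A = \sqrt{-16856} = 14 i \sqrt{86} \approx 129.83 i$)
$a = \frac{612253}{80}$ ($a = \left(\frac{13 + 80}{80} + 14151\right) - 6499 = \left(\frac{1}{80} \cdot 93 + 14151\right) - 6499 = \left(\frac{93}{80} + 14151\right) - 6499 = \frac{1132173}{80} - 6499 = \frac{612253}{80} \approx 7653.2$)
$\left(a + A\right) \left(O{\left(128,-203 \right)} + Y{\left(-97,-114 \right)}\right) = \left(\frac{612253}{80} + 14 i \sqrt{86}\right) \left(209 - 197\right) = \left(\frac{612253}{80} + 14 i \sqrt{86}\right) 12 = \frac{1836759}{20} + 168 i \sqrt{86}$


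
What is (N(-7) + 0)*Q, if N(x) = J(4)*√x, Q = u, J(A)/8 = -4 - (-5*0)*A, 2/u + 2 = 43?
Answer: -64*I*√7/41 ≈ -4.13*I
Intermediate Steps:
u = 2/41 (u = 2/(-2 + 43) = 2/41 ≈ 0.048781)
J(A) = -32 (J(A) = 8*(-4 - (-5*0)*A) = 8*(-4 - 0*A) = 8*(-4 - 1*0) = 8*(-4 + 0) = 8*(-4) = -32)
Q = 2/41 ≈ 0.048781
N(x) = -32*√x
(N(-7) + 0)*Q = (-32*I*√7 + 0)*(2/41) = -32*I*√7*(2/41) = -64*I*√7/41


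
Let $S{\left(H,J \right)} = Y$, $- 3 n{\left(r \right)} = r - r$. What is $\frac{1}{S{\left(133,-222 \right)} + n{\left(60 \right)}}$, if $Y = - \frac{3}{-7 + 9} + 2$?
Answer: $2$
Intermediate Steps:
$n{\left(r \right)} = 0$ ($n{\left(r \right)} = - \frac{r - r}{3} = \left(- \frac{1}{3}\right) 0 = 0$)
$Y = \frac{1}{2}$ ($Y = - \frac{3}{2} + 2 = \frac{1}{2} \approx 0.5$)
$S{\left(H,J \right)} = \frac{1}{2}$
$\frac{1}{S{\left(133,-222 \right)} + n{\left(60 \right)}} = \frac{1}{\frac{1}{2} + 0} = \frac{1}{\frac{1}{2}} = 2$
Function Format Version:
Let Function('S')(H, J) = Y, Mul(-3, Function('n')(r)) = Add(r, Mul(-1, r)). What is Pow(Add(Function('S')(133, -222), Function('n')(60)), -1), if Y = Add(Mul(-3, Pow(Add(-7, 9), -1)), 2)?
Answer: 2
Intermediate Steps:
Function('n')(r) = 0 (Function('n')(r) = Mul(Rational(-1, 3), Add(r, Mul(-1, r))) = Mul(Rational(-1, 3), 0) = 0)
Y = Rational(1, 2) (Y = Add(Mul(-3, Pow(2, -1)), 2) = Add(Mul(-3, Rational(1, 2)), 2) = Add(Rational(-3, 2), 2) = Rational(1, 2) ≈ 0.50000)
Function('S')(H, J) = Rational(1, 2)
Pow(Add(Function('S')(133, -222), Function('n')(60)), -1) = Pow(Add(Rational(1, 2), 0), -1) = Pow(Rational(1, 2), -1) = 2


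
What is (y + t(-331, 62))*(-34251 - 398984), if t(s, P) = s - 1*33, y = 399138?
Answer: -172762853890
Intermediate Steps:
t(s, P) = -33 + s (t(s, P) = s - 33 = -33 + s)
(y + t(-331, 62))*(-34251 - 398984) = (399138 + (-33 - 331))*(-34251 - 398984) = (399138 - 364)*(-433235) = 398774*(-433235) = -172762853890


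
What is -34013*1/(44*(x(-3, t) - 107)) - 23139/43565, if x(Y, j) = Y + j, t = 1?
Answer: 1370801701/208937740 ≈ 6.5608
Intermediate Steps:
-34013*1/(44*(x(-3, t) - 107)) - 23139/43565 = -34013*1/(44*((-3 + 1) - 107)) - 23139/43565 = -34013*1/(44*(-2 - 107)) - 23139*1/43565 = -34013/((-109*44)) - 23139/43565 = -34013/(-4796) - 23139/43565 = -34013*(-1/4796) - 23139/43565 = 34013/4796 - 23139/43565 = 1370801701/208937740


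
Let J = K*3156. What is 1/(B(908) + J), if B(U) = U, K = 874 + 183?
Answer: 1/3336800 ≈ 2.9969e-7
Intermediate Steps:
K = 1057
J = 3335892 (J = 1057*3156 = 3335892)
1/(B(908) + J) = 1/(908 + 3335892) = 1/3336800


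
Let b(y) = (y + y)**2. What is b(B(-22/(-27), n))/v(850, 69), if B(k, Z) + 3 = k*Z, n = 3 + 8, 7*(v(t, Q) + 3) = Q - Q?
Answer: -103684/2187 ≈ -47.409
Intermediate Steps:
v(t, Q) = -3 (v(t, Q) = -3 + (Q - Q)/7 = -3 + (1/7)*0 = -3 + 0 = -3)
n = 11
B(k, Z) = -3 + Z*k (B(k, Z) = -3 + k*Z = -3 + Z*k)
b(y) = 4*y**2 (b(y) = (2*y)**2 = 4*y**2)
b(B(-22/(-27), n))/v(850, 69) = (4*(-3 + 11*(-22/(-27)))**2)/(-3) = (4*(-3 + 11*(-22*(-1/27)))**2)*(-1/3) = (4*(-3 + 11*(22/27))**2)*(-1/3) = (4*(-3 + 242/27)**2)*(-1/3) = (4*(161/27)**2)*(-1/3) = (4*(25921/729))*(-1/3) = (103684/729)*(-1/3) = -103684/2187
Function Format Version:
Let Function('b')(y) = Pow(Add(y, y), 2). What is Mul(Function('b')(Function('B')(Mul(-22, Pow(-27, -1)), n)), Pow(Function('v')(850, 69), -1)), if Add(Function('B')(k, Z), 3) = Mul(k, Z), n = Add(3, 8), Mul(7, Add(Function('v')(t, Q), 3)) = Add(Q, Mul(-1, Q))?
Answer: Rational(-103684, 2187) ≈ -47.409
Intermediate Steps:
Function('v')(t, Q) = -3 (Function('v')(t, Q) = Add(-3, Mul(Rational(1, 7), Add(Q, Mul(-1, Q)))) = Add(-3, Mul(Rational(1, 7), 0)) = Add(-3, 0) = -3)
n = 11
Function('B')(k, Z) = Add(-3, Mul(Z, k)) (Function('B')(k, Z) = Add(-3, Mul(k, Z)) = Add(-3, Mul(Z, k)))
Function('b')(y) = Mul(4, Pow(y, 2)) (Function('b')(y) = Pow(Mul(2, y), 2) = Mul(4, Pow(y, 2)))
Mul(Function('b')(Function('B')(Mul(-22, Pow(-27, -1)), n)), Pow(Function('v')(850, 69), -1)) = Mul(Mul(4, Pow(Add(-3, Mul(11, Mul(-22, Pow(-27, -1)))), 2)), Pow(-3, -1)) = Mul(Mul(4, Pow(Add(-3, Mul(11, Mul(-22, Rational(-1, 27)))), 2)), Rational(-1, 3)) = Mul(Mul(4, Pow(Add(-3, Mul(11, Rational(22, 27))), 2)), Rational(-1, 3)) = Mul(Mul(4, Pow(Add(-3, Rational(242, 27)), 2)), Rational(-1, 3)) = Mul(Mul(4, Pow(Rational(161, 27), 2)), Rational(-1, 3)) = Mul(Mul(4, Rational(25921, 729)), Rational(-1, 3)) = Mul(Rational(103684, 729), Rational(-1, 3)) = Rational(-103684, 2187)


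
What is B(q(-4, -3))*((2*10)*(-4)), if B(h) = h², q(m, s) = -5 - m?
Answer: -80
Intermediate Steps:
B(q(-4, -3))*((2*10)*(-4)) = (-5 - 1*(-4))²*((2*10)*(-4)) = (-5 + 4)²*(20*(-4)) = (-1)²*(-80) = 1*(-80) = -80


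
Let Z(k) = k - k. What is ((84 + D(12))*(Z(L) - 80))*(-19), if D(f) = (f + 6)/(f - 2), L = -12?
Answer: 130416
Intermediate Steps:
D(f) = (6 + f)/(-2 + f)
Z(k) = 0
((84 + D(12))*(Z(L) - 80))*(-19) = ((84 + (6 + 12)/(-2 + 12))*(0 - 80))*(-19) = ((84 + 18/10)*(-80))*(-19) = ((84 + (⅒)*18)*(-80))*(-19) = ((84 + 9/5)*(-80))*(-19) = ((429/5)*(-80))*(-19) = -6864*(-19) = 130416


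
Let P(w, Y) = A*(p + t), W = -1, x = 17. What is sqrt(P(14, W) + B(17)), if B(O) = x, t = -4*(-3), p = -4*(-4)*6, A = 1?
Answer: 5*sqrt(5) ≈ 11.180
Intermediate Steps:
p = 96 (p = 16*6 = 96)
t = 12
B(O) = 17
P(w, Y) = 108 (P(w, Y) = 1*(96 + 12) = 1*108 = 108)
sqrt(P(14, W) + B(17)) = sqrt(108 + 17) = sqrt(125) = 5*sqrt(5)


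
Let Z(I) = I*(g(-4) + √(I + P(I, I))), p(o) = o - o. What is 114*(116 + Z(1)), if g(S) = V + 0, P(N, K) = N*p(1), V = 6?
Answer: 14022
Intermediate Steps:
p(o) = 0
P(N, K) = 0 (P(N, K) = N*0 = 0)
g(S) = 6 (g(S) = 6 + 0 = 6)
Z(I) = I*(6 + √I) (Z(I) = I*(6 + √(I + 0)) = I*(6 + √I))
114*(116 + Z(1)) = 114*(116 + 1*(6 + √1)) = 114*(116 + 1*(6 + 1)) = 114*(116 + 1*7) = 114*(116 + 7) = 114*123 = 14022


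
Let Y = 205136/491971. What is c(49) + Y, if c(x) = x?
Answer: 24311715/491971 ≈ 49.417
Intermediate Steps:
Y = 205136/491971 (Y = 205136*(1/491971) = 205136/491971 ≈ 0.41697)
c(49) + Y = 49 + 205136/491971 = 24311715/491971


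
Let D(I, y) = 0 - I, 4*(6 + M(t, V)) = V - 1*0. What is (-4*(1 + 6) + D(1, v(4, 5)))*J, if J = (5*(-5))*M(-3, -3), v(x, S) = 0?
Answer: -19575/4 ≈ -4893.8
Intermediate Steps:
M(t, V) = -6 + V/4 (M(t, V) = -6 + (V - 1*0)/4 = -6 + (V + 0)/4 = -6 + V/4)
D(I, y) = -I
J = 675/4 (J = (5*(-5))*(-6 + (¼)*(-3)) = -25*(-6 - ¾) = -25*(-27/4) = 675/4 ≈ 168.75)
(-4*(1 + 6) + D(1, v(4, 5)))*J = (-4*(1 + 6) - 1*1)*(675/4) = (-4*7 - 1)*(675/4) = (-28 - 1)*(675/4) = -29*675/4 = -19575/4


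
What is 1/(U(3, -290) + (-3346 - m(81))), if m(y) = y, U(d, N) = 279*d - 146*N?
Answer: 1/39750 ≈ 2.5157e-5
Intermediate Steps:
U(d, N) = -146*N + 279*d
1/(U(3, -290) + (-3346 - m(81))) = 1/((-146*(-290) + 279*3) + (-3346 - 1*81)) = 1/((42340 + 837) + (-3346 - 81)) = 1/(43177 - 3427) = 1/39750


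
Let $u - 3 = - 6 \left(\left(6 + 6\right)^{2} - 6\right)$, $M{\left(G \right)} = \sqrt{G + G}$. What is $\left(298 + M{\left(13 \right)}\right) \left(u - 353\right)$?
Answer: $-351044 - 1178 \sqrt{26} \approx -3.5705 \cdot 10^{5}$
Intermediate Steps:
$M{\left(G \right)} = \sqrt{2} \sqrt{G}$ ($M{\left(G \right)} = \sqrt{2 G} = \sqrt{2} \sqrt{G}$)
$u = -825$ ($u = 3 - 6 \left(\left(6 + 6\right)^{2} - 6\right) = 3 - 6 \left(12^{2} - 6\right) = 3 - 6 \left(144 - 6\right) = 3 - 828 = -825$)
$\left(298 + M{\left(13 \right)}\right) \left(u - 353\right) = \left(298 + \sqrt{2} \sqrt{13}\right) \left(-825 - 353\right) = \left(298 + \sqrt{26}\right) \left(-1178\right) = -351044 - 1178 \sqrt{26}$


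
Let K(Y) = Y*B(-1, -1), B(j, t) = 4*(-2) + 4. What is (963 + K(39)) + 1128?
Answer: 1935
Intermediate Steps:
B(j, t) = -4 (B(j, t) = -8 + 4 = -4)
K(Y) = -4*Y (K(Y) = Y*(-4) = -4*Y)
(963 + K(39)) + 1128 = (963 - 4*39) + 1128 = (963 - 156) + 1128 = 807 + 1128 = 1935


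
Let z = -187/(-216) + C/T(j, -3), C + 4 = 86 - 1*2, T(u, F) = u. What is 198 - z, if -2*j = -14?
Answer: 280787/1512 ≈ 185.71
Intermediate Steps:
j = 7 (j = -1/2*(-14) = 7)
C = 80 (C = -4 + (86 - 1*2) = -4 + (86 - 2) = -4 + 84 = 80)
z = 18589/1512 (z = -187/(-216) + 80/7 = -187*(-1/216) + 80*(1/7) = 187/216 + 80/7 = 18589/1512 ≈ 12.294)
198 - z = 198 - 1*18589/1512 = 198 - 18589/1512 = 280787/1512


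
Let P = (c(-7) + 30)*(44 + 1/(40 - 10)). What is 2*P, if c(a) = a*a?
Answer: 104359/15 ≈ 6957.3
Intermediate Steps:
c(a) = a²
P = 104359/30 (P = ((-7)² + 30)*(44 + 1/(40 - 10)) = (49 + 30)*(44 + 1/30) = 79*(44 + 1/30) = 79*(1321/30) = 104359/30 ≈ 3478.6)
2*P = 2*(104359/30) = 104359/15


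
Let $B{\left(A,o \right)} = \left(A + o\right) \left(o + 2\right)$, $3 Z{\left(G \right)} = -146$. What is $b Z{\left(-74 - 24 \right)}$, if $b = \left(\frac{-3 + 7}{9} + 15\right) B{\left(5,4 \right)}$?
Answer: $-40588$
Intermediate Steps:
$Z{\left(G \right)} = - \frac{146}{3}$ ($Z{\left(G \right)} = \frac{1}{3} \left(-146\right) = - \frac{146}{3}$)
$B{\left(A,o \right)} = \left(2 + o\right) \left(A + o\right)$ ($B{\left(A,o \right)} = \left(A + o\right) \left(2 + o\right) = \left(2 + o\right) \left(A + o\right)$)
$b = 834$ ($b = \left(\frac{-3 + 7}{9} + 15\right) \left(4^{2} + 2 \cdot 5 + 2 \cdot 4 + 5 \cdot 4\right) = \left(4 \cdot \frac{1}{9} + 15\right) \left(16 + 10 + 8 + 20\right) = \left(\frac{4}{9} + 15\right) 54 = \frac{139}{9} \cdot 54 = 834$)
$b Z{\left(-74 - 24 \right)} = 834 \left(- \frac{146}{3}\right) = -40588$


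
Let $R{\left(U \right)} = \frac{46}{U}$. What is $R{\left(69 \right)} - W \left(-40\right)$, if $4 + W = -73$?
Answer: $- \frac{9238}{3} \approx -3079.3$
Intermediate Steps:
$W = -77$ ($W = -4 - 73 = -77$)
$R{\left(69 \right)} - W \left(-40\right) = \frac{46}{69} - \left(-77\right) \left(-40\right) = 46 \cdot \frac{1}{69} - 3080 = \frac{2}{3} - 3080 = - \frac{9238}{3}$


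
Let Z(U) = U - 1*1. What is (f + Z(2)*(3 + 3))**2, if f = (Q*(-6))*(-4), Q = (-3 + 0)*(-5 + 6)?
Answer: 4356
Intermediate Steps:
Z(U) = -1 + U (Z(U) = U - 1 = -1 + U)
Q = -3 (Q = -3*1 = -3)
f = -72 (f = -3*(-6)*(-4) = 18*(-4) = -72)
(f + Z(2)*(3 + 3))**2 = (-72 + (-1 + 2)*(3 + 3))**2 = (-72 + 1*6)**2 = (-72 + 6)**2 = (-66)**2 = 4356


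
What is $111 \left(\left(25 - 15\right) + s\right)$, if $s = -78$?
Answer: $-7548$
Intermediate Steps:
$111 \left(\left(25 - 15\right) + s\right) = 111 \left(\left(25 - 15\right) - 78\right) = 111 \left(10 - 78\right) = 111 \left(-68\right) = -7548$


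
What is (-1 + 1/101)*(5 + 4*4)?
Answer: -2100/101 ≈ -20.792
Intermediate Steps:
(-1 + 1/101)*(5 + 4*4) = (-1 + 1/101)*(5 + 16) = -100/101*21 = -2100/101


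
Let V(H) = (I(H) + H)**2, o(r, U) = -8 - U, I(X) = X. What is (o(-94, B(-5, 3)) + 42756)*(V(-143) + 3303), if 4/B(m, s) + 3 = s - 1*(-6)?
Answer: 10913265958/3 ≈ 3.6378e+9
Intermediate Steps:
B(m, s) = 4/(3 + s) (B(m, s) = 4/(-3 + (s - 1*(-6))) = 4/(-3 + (s + 6)) = 4/(-3 + (6 + s)) = 4/(3 + s))
V(H) = 4*H**2 (V(H) = (H + H)**2 = (2*H)**2 = 4*H**2)
(o(-94, B(-5, 3)) + 42756)*(V(-143) + 3303) = ((-8 - 4/(3 + 3)) + 42756)*(4*(-143)**2 + 3303) = ((-8 - 4/6) + 42756)*(4*20449 + 3303) = ((-8 - 4/6) + 42756)*(81796 + 3303) = ((-8 - 1*2/3) + 42756)*85099 = ((-8 - 2/3) + 42756)*85099 = (-26/3 + 42756)*85099 = (128242/3)*85099 = 10913265958/3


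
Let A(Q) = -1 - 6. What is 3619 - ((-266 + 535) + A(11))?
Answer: 3357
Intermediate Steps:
A(Q) = -7
3619 - ((-266 + 535) + A(11)) = 3619 - ((-266 + 535) - 7) = 3619 - (269 - 7) = 3619 - 1*262 = 3619 - 262 = 3357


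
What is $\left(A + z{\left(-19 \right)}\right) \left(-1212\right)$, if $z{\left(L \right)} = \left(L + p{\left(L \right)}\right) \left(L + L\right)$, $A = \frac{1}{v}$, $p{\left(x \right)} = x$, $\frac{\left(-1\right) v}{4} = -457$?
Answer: $- \frac{799808799}{457} \approx -1.7501 \cdot 10^{6}$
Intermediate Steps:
$v = 1828$ ($v = \left(-4\right) \left(-457\right) = 1828$)
$A = \frac{1}{1828} \approx 0.00054705$
$z{\left(L \right)} = 4 L^{2}$ ($z{\left(L \right)} = \left(L + L\right) \left(L + L\right) = 2 L 2 L = 4 L^{2}$)
$\left(A + z{\left(-19 \right)}\right) \left(-1212\right) = \left(\frac{1}{1828} + 4 \left(-19\right)^{2}\right) \left(-1212\right) = \left(\frac{1}{1828} + 4 \cdot 361\right) \left(-1212\right) = \left(\frac{1}{1828} + 1444\right) \left(-1212\right) = \frac{2639633}{1828} \left(-1212\right) = - \frac{799808799}{457}$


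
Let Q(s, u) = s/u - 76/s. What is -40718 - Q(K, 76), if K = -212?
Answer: -41000578/1007 ≈ -40716.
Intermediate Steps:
Q(s, u) = -76/s + s/u
-40718 - Q(K, 76) = -40718 - (-76/(-212) - 212/76) = -40718 - (-76*(-1/212) - 212*1/76) = -40718 - (19/53 - 53/19) = -40718 - 1*(-2448/1007) = -40718 + 2448/1007 = -41000578/1007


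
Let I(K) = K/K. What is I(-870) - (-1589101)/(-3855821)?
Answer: 2266720/3855821 ≈ 0.58787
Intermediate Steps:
I(K) = 1
I(-870) - (-1589101)/(-3855821) = 1 - (-1589101)/(-3855821) = 1 - (-1589101)*(-1)/3855821 = 1 - 1*1589101/3855821 = 1 - 1589101/3855821 = 2266720/3855821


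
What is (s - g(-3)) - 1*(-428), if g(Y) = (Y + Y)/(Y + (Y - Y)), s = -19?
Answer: 407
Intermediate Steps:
g(Y) = 2 (g(Y) = (2*Y)/(Y + 0) = (2*Y)/Y = 2)
(s - g(-3)) - 1*(-428) = (-19 - 1*2) - 1*(-428) = (-19 - 2) + 428 = -21 + 428 = 407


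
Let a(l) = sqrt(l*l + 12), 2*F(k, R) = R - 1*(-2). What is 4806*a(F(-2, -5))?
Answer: 2403*sqrt(57) ≈ 18142.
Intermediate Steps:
F(k, R) = 1 + R/2 (F(k, R) = (R - 1*(-2))/2 = (R + 2)/2 = (2 + R)/2 = 1 + R/2)
a(l) = sqrt(12 + l**2) (a(l) = sqrt(l**2 + 12) = sqrt(12 + l**2))
4806*a(F(-2, -5)) = 4806*sqrt(12 + (1 + (1/2)*(-5))**2) = 4806*sqrt(12 + (1 - 5/2)**2) = 4806*sqrt(12 + (-3/2)**2) = 4806*sqrt(12 + 9/4) = 4806*sqrt(57/4) = 4806*(sqrt(57)/2) = 2403*sqrt(57)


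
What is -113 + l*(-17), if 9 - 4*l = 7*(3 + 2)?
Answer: -5/2 ≈ -2.5000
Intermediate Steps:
l = -13/2 (l = 9/4 - 7*(3 + 2)/4 = 9/4 - 7*5/4 = 9/4 - ¼*35 = 9/4 - 35/4 = -13/2 ≈ -6.5000)
-113 + l*(-17) = -113 - 13/2*(-17) = -113 + 221/2 = -5/2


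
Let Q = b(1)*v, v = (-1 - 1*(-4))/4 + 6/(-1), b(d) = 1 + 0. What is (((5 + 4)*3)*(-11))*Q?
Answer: 6237/4 ≈ 1559.3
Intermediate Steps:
b(d) = 1
v = -21/4 (v = (-1 + 4)*(¼) + 6*(-1) = 3*(¼) - 6 = ¾ - 6 = -21/4 ≈ -5.2500)
Q = -21/4 (Q = 1*(-21/4) = -21/4 ≈ -5.2500)
(((5 + 4)*3)*(-11))*Q = (((5 + 4)*3)*(-11))*(-21/4) = ((9*3)*(-11))*(-21/4) = (27*(-11))*(-21/4) = -297*(-21/4) = 6237/4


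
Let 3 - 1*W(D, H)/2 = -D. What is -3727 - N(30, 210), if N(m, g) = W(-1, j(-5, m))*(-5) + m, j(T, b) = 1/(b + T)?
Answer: -3737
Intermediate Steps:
j(T, b) = 1/(T + b)
W(D, H) = 6 + 2*D (W(D, H) = 6 - (-2)*D = 6 + 2*D)
N(m, g) = -20 + m (N(m, g) = (6 + 2*(-1))*(-5) + m = (6 - 2)*(-5) + m = 4*(-5) + m = -20 + m)
-3727 - N(30, 210) = -3727 - (-20 + 30) = -3727 - 1*10 = -3727 - 10 = -3737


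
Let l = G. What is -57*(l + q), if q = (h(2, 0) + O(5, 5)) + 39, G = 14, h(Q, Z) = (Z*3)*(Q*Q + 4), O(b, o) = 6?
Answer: -3363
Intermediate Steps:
h(Q, Z) = 3*Z*(4 + Q²) (h(Q, Z) = (3*Z)*(Q² + 4) = (3*Z)*(4 + Q²) = 3*Z*(4 + Q²))
l = 14
q = 45 (q = (3*0*(4 + 2²) + 6) + 39 = (3*0*(4 + 4) + 6) + 39 = (3*0*8 + 6) + 39 = (0 + 6) + 39 = 6 + 39 = 45)
-57*(l + q) = -57*(14 + 45) = -57*59 = -3363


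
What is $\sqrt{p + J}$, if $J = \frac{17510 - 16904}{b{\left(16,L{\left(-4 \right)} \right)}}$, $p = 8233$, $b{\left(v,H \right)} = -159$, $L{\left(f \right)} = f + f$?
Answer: $\frac{\sqrt{23115791}}{53} \approx 90.715$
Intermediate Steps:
$L{\left(f \right)} = 2 f$
$J = - \frac{202}{53}$ ($J = \frac{17510 - 16904}{-159} = \left(17510 - 16904\right) \left(- \frac{1}{159}\right) = 606 \left(- \frac{1}{159}\right) = - \frac{202}{53} \approx -3.8113$)
$\sqrt{p + J} = \sqrt{8233 - \frac{202}{53}} = \sqrt{\frac{436147}{53}} = \frac{\sqrt{23115791}}{53}$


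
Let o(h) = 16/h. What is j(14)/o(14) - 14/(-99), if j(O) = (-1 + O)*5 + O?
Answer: 54859/792 ≈ 69.266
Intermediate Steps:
j(O) = -5 + 6*O (j(O) = (-5 + 5*O) + O = -5 + 6*O)
j(14)/o(14) - 14/(-99) = (-5 + 6*14)/((16/14)) - 14/(-99) = (-5 + 84)/((16*(1/14))) - 14*(-1/99) = 79/(8/7) + 14/99 = 79*(7/8) + 14/99 = 553/8 + 14/99 = 54859/792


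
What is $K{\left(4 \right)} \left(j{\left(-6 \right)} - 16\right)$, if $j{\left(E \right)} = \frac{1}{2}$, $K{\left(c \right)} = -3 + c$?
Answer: $- \frac{31}{2} \approx -15.5$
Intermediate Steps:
$j{\left(E \right)} = \frac{1}{2}$
$K{\left(4 \right)} \left(j{\left(-6 \right)} - 16\right) = \left(-3 + 4\right) \left(\frac{1}{2} - 16\right) = 1 \left(- \frac{31}{2}\right) = - \frac{31}{2}$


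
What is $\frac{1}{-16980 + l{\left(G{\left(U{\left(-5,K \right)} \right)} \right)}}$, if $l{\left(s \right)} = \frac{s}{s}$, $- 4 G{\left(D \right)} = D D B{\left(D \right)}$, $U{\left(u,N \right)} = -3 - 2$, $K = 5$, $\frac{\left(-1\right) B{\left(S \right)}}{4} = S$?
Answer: $- \frac{1}{16979} \approx -5.8896 \cdot 10^{-5}$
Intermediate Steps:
$B{\left(S \right)} = - 4 S$
$U{\left(u,N \right)} = -5$ ($U{\left(u,N \right)} = -3 - 2 = -5$)
$G{\left(D \right)} = D^{3}$ ($G{\left(D \right)} = - \frac{D D \left(- 4 D\right)}{4} = - \frac{D^{2} \left(- 4 D\right)}{4} = - \frac{\left(-4\right) D^{3}}{4} = D^{3}$)
$l{\left(s \right)} = 1$
$\frac{1}{-16980 + l{\left(G{\left(U{\left(-5,K \right)} \right)} \right)}} = \frac{1}{-16980 + 1} = \frac{1}{-16979} = - \frac{1}{16979}$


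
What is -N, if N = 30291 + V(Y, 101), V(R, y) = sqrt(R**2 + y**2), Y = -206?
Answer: -30291 - sqrt(52637) ≈ -30520.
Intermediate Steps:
N = 30291 + sqrt(52637) (N = 30291 + sqrt((-206)**2 + 101**2) = 30291 + sqrt(42436 + 10201) = 30291 + sqrt(52637) ≈ 30520.)
-N = -(30291 + sqrt(52637)) = -30291 - sqrt(52637)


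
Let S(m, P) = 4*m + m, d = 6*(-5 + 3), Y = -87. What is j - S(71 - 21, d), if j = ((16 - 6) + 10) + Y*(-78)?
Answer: 6556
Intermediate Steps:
d = -12 (d = 6*(-2) = -12)
S(m, P) = 5*m
j = 6806 (j = ((16 - 6) + 10) - 87*(-78) = (10 + 10) + 6786 = 20 + 6786 = 6806)
j - S(71 - 21, d) = 6806 - 5*(71 - 21) = 6806 - 5*50 = 6806 - 1*250 = 6806 - 250 = 6556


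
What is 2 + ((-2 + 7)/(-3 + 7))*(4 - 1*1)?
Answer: 23/4 ≈ 5.7500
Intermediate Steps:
2 + ((-2 + 7)/(-3 + 7))*(4 - 1*1) = 2 + (5/4)*(4 - 1) = 2 + (5*(1/4))*3 = 2 + (5/4)*3 = 2 + 15/4 = 23/4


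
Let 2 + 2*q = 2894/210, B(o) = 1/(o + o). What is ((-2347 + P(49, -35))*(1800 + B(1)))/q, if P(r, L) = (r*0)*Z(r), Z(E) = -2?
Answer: -887412435/1237 ≈ -7.1739e+5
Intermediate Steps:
B(o) = 1/(2*o)
P(r, L) = 0 (P(r, L) = (r*0)*(-2) = 0*(-2) = 0)
q = 1237/210 (q = -1 + (2894/210)/2 = -1 + (2894*(1/210))/2 = -1 + (½)*(1447/105) = -1 + 1447/210 = 1237/210 ≈ 5.8905)
((-2347 + P(49, -35))*(1800 + B(1)))/q = ((-2347 + 0)*(1800 + (½)/1))/(1237/210) = -2347*(1800 + (½)*1)*(210/1237) = -2347*(1800 + ½)*(210/1237) = -2347*3601/2*(210/1237) = -8451547/2*210/1237 = -887412435/1237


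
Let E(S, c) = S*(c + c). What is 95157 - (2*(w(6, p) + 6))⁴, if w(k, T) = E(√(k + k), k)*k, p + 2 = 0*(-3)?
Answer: -62132280651 - 3441844224*√3 ≈ -6.8094e+10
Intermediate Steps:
p = -2 (p = -2 + 0*(-3) = -2 + 0 = -2)
E(S, c) = 2*S*c (E(S, c) = S*(2*c) = 2*S*c)
w(k, T) = 2*√2*k^(5/2) (w(k, T) = (2*√(k + k)*k)*k = (2*√(2*k)*k)*k = (2*(√2*√k)*k)*k = (2*√2*k^(3/2))*k = 2*√2*k^(5/2))
95157 - (2*(w(6, p) + 6))⁴ = 95157 - (2*(2*√2*6^(5/2) + 6))⁴ = 95157 - (2*(2*√2*(36*√6) + 6))⁴ = 95157 - (2*(144*√3 + 6))⁴ = 95157 - (2*(6 + 144*√3))⁴ = 95157 - (12 + 288*√3)⁴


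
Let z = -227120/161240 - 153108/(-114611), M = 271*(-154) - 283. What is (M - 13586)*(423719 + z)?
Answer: -10884668033837978407/461996941 ≈ -2.3560e+10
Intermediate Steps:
M = -42017 (M = -41734 - 283 = -42017)
z = -33582910/461996941 (z = -227120*1/161240 - 153108*(-1/114611) = -5678/4031 + 153108/114611 = -33582910/461996941 ≈ -0.072691)
(M - 13586)*(423719 + z) = (-42017 - 13586)*(423719 - 33582910/461996941) = -55603*195756848260669/461996941 = -10884668033837978407/461996941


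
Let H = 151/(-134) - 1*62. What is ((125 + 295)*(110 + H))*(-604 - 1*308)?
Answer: -1202937120/67 ≈ -1.7954e+7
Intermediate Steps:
H = -8459/134 (H = 151*(-1/134) - 62 = -151/134 - 62 = -8459/134 ≈ -63.127)
((125 + 295)*(110 + H))*(-604 - 1*308) = ((125 + 295)*(110 - 8459/134))*(-604 - 1*308) = (420*(6281/134))*(-604 - 308) = (1319010/67)*(-912) = -1202937120/67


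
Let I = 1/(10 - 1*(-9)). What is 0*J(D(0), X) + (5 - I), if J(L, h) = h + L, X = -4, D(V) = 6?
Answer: 94/19 ≈ 4.9474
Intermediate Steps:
J(L, h) = L + h
I = 1/19 (I = 1/(10 + 9) = 1/19 ≈ 0.052632)
0*J(D(0), X) + (5 - I) = 0*(6 - 4) + (5 - 1*1/19) = 0*2 + (5 - 1/19) = 0 + 94/19 = 94/19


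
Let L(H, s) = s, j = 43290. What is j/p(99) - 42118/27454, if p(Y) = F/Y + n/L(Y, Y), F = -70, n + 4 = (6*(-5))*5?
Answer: -600353657/31376 ≈ -19134.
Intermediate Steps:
n = -154 (n = -4 + (6*(-5))*5 = -4 - 30*5 = -4 - 150 = -154)
p(Y) = -224/Y (p(Y) = -70/Y - 154/Y = -224/Y)
j/p(99) - 42118/27454 = 43290/((-224/99)) - 42118/27454 = 43290/((-224*1/99)) - 42118*1/27454 = 43290/(-224/99) - 21059/13727 = 43290*(-99/224) - 21059/13727 = -2142855/112 - 21059/13727 = -600353657/31376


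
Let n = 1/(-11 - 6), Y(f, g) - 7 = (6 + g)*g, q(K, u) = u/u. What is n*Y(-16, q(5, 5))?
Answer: -14/17 ≈ -0.82353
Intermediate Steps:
q(K, u) = 1
Y(f, g) = 7 + g*(6 + g) (Y(f, g) = 7 + (6 + g)*g = 7 + g*(6 + g))
n = -1/17 (n = 1/(-17) = -1/17 ≈ -0.058824)
n*Y(-16, q(5, 5)) = -(7 + 1² + 6*1)/17 = -(7 + 1 + 6)/17 = -1/17*14 = -14/17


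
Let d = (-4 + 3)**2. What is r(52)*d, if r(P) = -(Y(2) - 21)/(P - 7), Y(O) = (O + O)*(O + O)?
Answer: 1/9 ≈ 0.11111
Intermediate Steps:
Y(O) = 4*O**2 (Y(O) = (2*O)*(2*O) = 4*O**2)
d = 1 (d = (-1)**2 = 1)
r(P) = 5/(-7 + P) (r(P) = -(4*2**2 - 21)/(P - 7) = -(4*4 - 21)/(-7 + P) = -(16 - 21)/(-7 + P) = -(-5)/(-7 + P) = 5/(-7 + P))
r(52)*d = (5/(-7 + 52))*1 = (5/45)*1 = (5*(1/45))*1 = (1/9)*1 = 1/9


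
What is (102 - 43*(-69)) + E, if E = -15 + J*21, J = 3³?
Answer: 3621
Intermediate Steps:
J = 27
E = 552 (E = -15 + 27*21 = -15 + 567 = 552)
(102 - 43*(-69)) + E = (102 - 43*(-69)) + 552 = (102 + 2967) + 552 = 3069 + 552 = 3621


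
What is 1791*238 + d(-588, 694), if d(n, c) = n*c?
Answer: 18186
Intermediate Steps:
d(n, c) = c*n
1791*238 + d(-588, 694) = 1791*238 + 694*(-588) = 426258 - 408072 = 18186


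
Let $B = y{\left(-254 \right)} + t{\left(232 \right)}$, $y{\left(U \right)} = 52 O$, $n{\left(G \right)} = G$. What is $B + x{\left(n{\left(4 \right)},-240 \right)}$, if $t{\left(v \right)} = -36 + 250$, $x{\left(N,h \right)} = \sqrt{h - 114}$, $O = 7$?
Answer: $578 + i \sqrt{354} \approx 578.0 + 18.815 i$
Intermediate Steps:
$y{\left(U \right)} = 364$ ($y{\left(U \right)} = 52 \cdot 7 = 364$)
$x{\left(N,h \right)} = \sqrt{-114 + h}$
$t{\left(v \right)} = 214$
$B = 578$ ($B = 364 + 214 = 578$)
$B + x{\left(n{\left(4 \right)},-240 \right)} = 578 + \sqrt{-114 - 240} = 578 + \sqrt{-354} = 578 + i \sqrt{354}$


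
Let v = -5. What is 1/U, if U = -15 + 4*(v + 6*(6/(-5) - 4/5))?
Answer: -1/83 ≈ -0.012048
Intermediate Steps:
U = -83 (U = -15 + 4*(-5 + 6*(6/(-5) - 4/5)) = -15 + 4*(-5 + 6*(6*(-⅕) - 4*⅕)) = -15 + 4*(-5 + 6*(-6/5 - ⅘)) = -15 + 4*(-5 + 6*(-2)) = -15 + 4*(-5 - 12) = -15 + 4*(-17) = -15 - 68 = -83)
1/U = 1/(-83) = -1/83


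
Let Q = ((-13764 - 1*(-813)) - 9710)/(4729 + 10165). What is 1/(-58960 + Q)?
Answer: -14894/878172901 ≈ -1.6960e-5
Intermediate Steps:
Q = -22661/14894 (Q = ((-13764 + 813) - 9710)/14894 = (-12951 - 9710)*(1/14894) = -22661*1/14894 = -22661/14894 ≈ -1.5215)
1/(-58960 + Q) = 1/(-58960 - 22661/14894) = 1/(-878172901/14894) = -14894/878172901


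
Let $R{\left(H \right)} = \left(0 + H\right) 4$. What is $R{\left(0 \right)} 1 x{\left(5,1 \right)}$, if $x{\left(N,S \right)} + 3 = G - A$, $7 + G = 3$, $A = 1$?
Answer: $0$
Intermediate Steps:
$G = -4$ ($G = -7 + 3 = -4$)
$x{\left(N,S \right)} = -8$ ($x{\left(N,S \right)} = -3 - 5 = -8$)
$R{\left(H \right)} = 4 H$ ($R{\left(H \right)} = H 4 = 4 H$)
$R{\left(0 \right)} 1 x{\left(5,1 \right)} = 4 \cdot 0 \cdot 1 \left(-8\right) = 0 \cdot 1 \left(-8\right) = 0 \left(-8\right) = 0$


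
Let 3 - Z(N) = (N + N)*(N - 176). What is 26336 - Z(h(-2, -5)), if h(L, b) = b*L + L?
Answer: 23645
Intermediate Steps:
h(L, b) = L + L*b (h(L, b) = L*b + L = L + L*b)
Z(N) = 3 - 2*N*(-176 + N) (Z(N) = 3 - (N + N)*(N - 176) = 3 - 2*N*(-176 + N))
26336 - Z(h(-2, -5)) = 26336 - (3 - 2*4*(1 - 5)² + 352*(-2*(1 - 5))) = 26336 - (3 - 2*(-2*(-4))² + 352*(-2*(-4))) = 26336 - (3 - 2*8² + 352*8) = 26336 - (3 - 2*64 + 2816) = 26336 - (3 - 128 + 2816) = 26336 - 1*2691 = 26336 - 2691 = 23645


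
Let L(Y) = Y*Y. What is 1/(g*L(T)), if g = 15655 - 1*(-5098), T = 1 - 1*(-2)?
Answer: 1/186777 ≈ 5.3540e-6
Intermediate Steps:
T = 3 (T = 1 + 2 = 3)
L(Y) = Y²
g = 20753 (g = 15655 + 5098 = 20753)
1/(g*L(T)) = 1/(20753*3²) = 1/(20753*9) = 1/186777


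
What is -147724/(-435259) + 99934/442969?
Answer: 108934325462/192806243971 ≈ 0.56499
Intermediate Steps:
-147724/(-435259) + 99934/442969 = -147724*(-1/435259) + 99934*(1/442969) = 147724/435259 + 99934/442969 = 108934325462/192806243971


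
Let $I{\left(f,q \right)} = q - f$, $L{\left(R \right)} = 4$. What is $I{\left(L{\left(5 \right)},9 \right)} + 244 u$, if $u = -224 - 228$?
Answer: $-110283$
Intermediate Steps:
$u = -452$
$I{\left(L{\left(5 \right)},9 \right)} + 244 u = \left(9 - 4\right) + 244 \left(-452\right) = \left(9 - 4\right) - 110288 = 5 - 110288 = -110283$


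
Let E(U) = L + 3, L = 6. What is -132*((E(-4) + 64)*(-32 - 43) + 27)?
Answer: 719136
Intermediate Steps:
E(U) = 9 (E(U) = 6 + 3 = 9)
-132*((E(-4) + 64)*(-32 - 43) + 27) = -132*((9 + 64)*(-32 - 43) + 27) = -132*(73*(-75) + 27) = -132*(-5475 + 27) = -132*(-5448) = 719136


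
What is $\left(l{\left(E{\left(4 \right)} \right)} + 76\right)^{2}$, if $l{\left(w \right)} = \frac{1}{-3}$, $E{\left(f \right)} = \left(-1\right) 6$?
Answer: $\frac{51529}{9} \approx 5725.4$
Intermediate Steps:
$E{\left(f \right)} = -6$
$l{\left(w \right)} = - \frac{1}{3}$
$\left(l{\left(E{\left(4 \right)} \right)} + 76\right)^{2} = \left(- \frac{1}{3} + 76\right)^{2} = \left(\frac{227}{3}\right)^{2} = \frac{51529}{9}$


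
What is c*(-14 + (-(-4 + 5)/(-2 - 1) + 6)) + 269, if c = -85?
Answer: 2762/3 ≈ 920.67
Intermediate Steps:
c*(-14 + (-(-4 + 5)/(-2 - 1) + 6)) + 269 = -85*(-14 + (-(-4 + 5)/(-2 - 1) + 6)) + 269 = -85*(-14 + (-1/(-3) + 6)) + 269 = -85*(-14 + (-(-1)/3 + 6)) + 269 = -85*(-14 + (-1*(-⅓) + 6)) + 269 = -85*(-14 + (⅓ + 6)) + 269 = -85*(-14 + 19/3) + 269 = -85*(-23/3) + 269 = 1955/3 + 269 = 2762/3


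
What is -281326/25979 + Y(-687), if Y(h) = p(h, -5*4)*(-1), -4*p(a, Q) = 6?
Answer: -484715/51958 ≈ -9.3290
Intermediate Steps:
p(a, Q) = -3/2 (p(a, Q) = -1/4*6 = -3/2)
Y(h) = 3/2 (Y(h) = -3/2*(-1) = 3/2)
-281326/25979 + Y(-687) = -281326/25979 + 3/2 = -484715/51958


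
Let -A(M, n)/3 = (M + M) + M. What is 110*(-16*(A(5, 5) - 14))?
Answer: 103840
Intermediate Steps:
A(M, n) = -9*M (A(M, n) = -3*((M + M) + M) = -3*(2*M + M) = -9*M)
110*(-16*(A(5, 5) - 14)) = 110*(-16*(-9*5 - 14)) = 110*(-16*(-45 - 14)) = 110*(-16*(-59)) = 110*944 = 103840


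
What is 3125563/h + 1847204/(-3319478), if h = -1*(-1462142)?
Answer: 3837181532573/2426774100938 ≈ 1.5812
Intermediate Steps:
h = 1462142
3125563/h + 1847204/(-3319478) = 3125563/1462142 + 1847204/(-3319478) = 3125563*(1/1462142) + 1847204*(-1/3319478) = 3125563/1462142 - 923602/1659739 = 3837181532573/2426774100938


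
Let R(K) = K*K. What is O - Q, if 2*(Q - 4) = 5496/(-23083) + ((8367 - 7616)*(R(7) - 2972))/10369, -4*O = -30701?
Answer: 7445838267261/957390508 ≈ 7777.2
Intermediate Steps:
R(K) = K²
O = 30701/4 (O = -¼*(-30701) = 30701/4 ≈ 7675.3)
Q = -48813385367/478695254 (Q = 4 + (5496/(-23083) + ((8367 - 7616)*(7² - 2972))/10369)/2 = 4 + (5496*(-1/23083) + (751*(49 - 2972))*(1/10369))/2 = 4 + (-5496/23083 + (751*(-2923))*(1/10369))/2 = 4 + (-5496/23083 - 2195173*1/10369)/2 = 4 + (-5496/23083 - 2195173/10369)/2 = 4 + (½)*(-50728166383/239347627) = 4 - 50728166383/478695254 = -48813385367/478695254 ≈ -101.97)
O - Q = 30701/4 - 1*(-48813385367/478695254) = 30701/4 + 48813385367/478695254 = 7445838267261/957390508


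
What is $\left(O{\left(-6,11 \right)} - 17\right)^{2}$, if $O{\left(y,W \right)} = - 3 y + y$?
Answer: $25$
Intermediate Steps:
$O{\left(y,W \right)} = - 2 y$
$\left(O{\left(-6,11 \right)} - 17\right)^{2} = \left(\left(-2\right) \left(-6\right) - 17\right)^{2} = \left(12 - 17\right)^{2} = \left(-5\right)^{2} = 25$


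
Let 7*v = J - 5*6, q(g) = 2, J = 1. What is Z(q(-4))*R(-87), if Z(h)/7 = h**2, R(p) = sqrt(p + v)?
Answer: 4*I*sqrt(4466) ≈ 267.31*I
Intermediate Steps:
v = -29/7 (v = (1 - 5*6)/7 = (1 - 30)/7 = (1/7)*(-29) = -29/7 ≈ -4.1429)
R(p) = sqrt(-29/7 + p) (R(p) = sqrt(p - 29/7) = sqrt(-29/7 + p))
Z(h) = 7*h**2
Z(q(-4))*R(-87) = (7*2**2)*(sqrt(-203 + 49*(-87))/7) = (7*4)*(sqrt(-203 - 4263)/7) = 28*(sqrt(-4466)/7) = 28*((I*sqrt(4466))/7) = 28*(I*sqrt(4466)/7) = 4*I*sqrt(4466)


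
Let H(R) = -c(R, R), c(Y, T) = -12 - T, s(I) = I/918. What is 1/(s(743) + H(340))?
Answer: 918/323879 ≈ 0.0028344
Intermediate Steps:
s(I) = I/918 (s(I) = I*(1/918) = I/918)
H(R) = 12 + R (H(R) = -(-12 - R) = 12 + R)
1/(s(743) + H(340)) = 1/((1/918)*743 + (12 + 340)) = 1/(743/918 + 352) = 1/(323879/918) = 918/323879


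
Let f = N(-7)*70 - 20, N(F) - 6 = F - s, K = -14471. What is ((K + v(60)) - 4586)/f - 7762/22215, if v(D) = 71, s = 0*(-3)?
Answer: 14035847/66645 ≈ 210.61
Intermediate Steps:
s = 0
N(F) = 6 + F (N(F) = 6 + (F - 1*0) = 6 + (F + 0) = 6 + F)
f = -90 (f = (6 - 7)*70 - 20 = -1*70 - 20 = -70 - 20 = -90)
((K + v(60)) - 4586)/f - 7762/22215 = ((-14471 + 71) - 4586)/(-90) - 7762/22215 = (-14400 - 4586)*(-1/90) - 7762*1/22215 = -18986*(-1/90) - 7762/22215 = 9493/45 - 7762/22215 = 14035847/66645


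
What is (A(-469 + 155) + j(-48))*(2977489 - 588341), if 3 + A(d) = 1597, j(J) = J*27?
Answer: 711966104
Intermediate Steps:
j(J) = 27*J
A(d) = 1594 (A(d) = -3 + 1597 = 1594)
(A(-469 + 155) + j(-48))*(2977489 - 588341) = (1594 + 27*(-48))*(2977489 - 588341) = (1594 - 1296)*2389148 = 298*2389148 = 711966104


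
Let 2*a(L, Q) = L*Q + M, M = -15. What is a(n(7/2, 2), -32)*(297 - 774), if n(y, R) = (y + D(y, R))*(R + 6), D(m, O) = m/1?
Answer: 861939/2 ≈ 4.3097e+5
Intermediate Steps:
D(m, O) = m (D(m, O) = m*1 = m)
n(y, R) = 2*y*(6 + R) (n(y, R) = (y + y)*(R + 6) = (2*y)*(6 + R) = 2*y*(6 + R))
a(L, Q) = -15/2 + L*Q/2 (a(L, Q) = (L*Q - 15)/2 = (-15 + L*Q)/2 = -15/2 + L*Q/2)
a(n(7/2, 2), -32)*(297 - 774) = (-15/2 + (1/2)*(2*(7/2)*(6 + 2))*(-32))*(297 - 774) = (-15/2 + (1/2)*(2*(7*(1/2))*8)*(-32))*(-477) = (-15/2 + (1/2)*(2*(7/2)*8)*(-32))*(-477) = (-15/2 + (1/2)*56*(-32))*(-477) = (-15/2 - 896)*(-477) = -1807/2*(-477) = 861939/2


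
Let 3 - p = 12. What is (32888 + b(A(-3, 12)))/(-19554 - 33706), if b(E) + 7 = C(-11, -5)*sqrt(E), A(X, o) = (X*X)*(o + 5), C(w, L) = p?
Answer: -32881/53260 + 27*sqrt(17)/53260 ≈ -0.61528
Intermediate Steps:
p = -9 (p = 3 - 1*12 = 3 - 12 = -9)
C(w, L) = -9
A(X, o) = X**2*(5 + o)
b(E) = -7 - 9*sqrt(E)
(32888 + b(A(-3, 12)))/(-19554 - 33706) = (32888 + (-7 - 9*3*sqrt(5 + 12)))/(-19554 - 33706) = (32888 + (-7 - 9*3*sqrt(17)))/(-53260) = (32888 + (-7 - 27*sqrt(17)))*(-1/53260) = (32881 - 27*sqrt(17))*(-1/53260) = -32881/53260 + 27*sqrt(17)/53260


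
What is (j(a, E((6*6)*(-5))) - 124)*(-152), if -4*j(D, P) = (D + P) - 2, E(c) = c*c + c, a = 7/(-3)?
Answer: 3729130/3 ≈ 1.2430e+6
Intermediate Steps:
a = -7/3 (a = 7*(-⅓) = -7/3 ≈ -2.3333)
E(c) = c + c² (E(c) = c² + c = c + c²)
j(D, P) = ½ - D/4 - P/4 (j(D, P) = -((D + P) - 2)/4 = -(-2 + D + P)/4 = ½ - D/4 - P/4)
(j(a, E((6*6)*(-5))) - 124)*(-152) = ((½ - ¼*(-7/3) - (6*6)*(-5)*(1 + (6*6)*(-5))/4) - 124)*(-152) = ((½ + 7/12 - 36*(-5)*(1 + 36*(-5))/4) - 124)*(-152) = ((½ + 7/12 - (-45)*(1 - 180)) - 124)*(-152) = ((½ + 7/12 - (-45)*(-179)) - 124)*(-152) = ((½ + 7/12 - ¼*32220) - 124)*(-152) = ((½ + 7/12 - 8055) - 124)*(-152) = (-96647/12 - 124)*(-152) = -98135/12*(-152) = 3729130/3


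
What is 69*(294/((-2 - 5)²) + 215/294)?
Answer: 45517/98 ≈ 464.46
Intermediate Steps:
69*(294/((-2 - 5)²) + 215/294) = 69*(294/((-7)²) + 215*(1/294)) = 69*(294/49 + 215/294) = 69*(294*(1/49) + 215/294) = 69*(6 + 215/294) = 69*(1979/294) = 45517/98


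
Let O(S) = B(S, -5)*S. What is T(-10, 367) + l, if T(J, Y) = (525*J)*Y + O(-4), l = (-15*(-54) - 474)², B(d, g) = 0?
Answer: -1813854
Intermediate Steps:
O(S) = 0 (O(S) = 0*S = 0)
l = 112896 (l = (810 - 474)² = 336² = 112896)
T(J, Y) = 525*J*Y (T(J, Y) = (525*J)*Y + 0 = 525*J*Y + 0 = 525*J*Y)
T(-10, 367) + l = 525*(-10)*367 + 112896 = -1926750 + 112896 = -1813854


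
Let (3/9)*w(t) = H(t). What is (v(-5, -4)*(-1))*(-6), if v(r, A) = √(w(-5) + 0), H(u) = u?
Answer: 6*I*√15 ≈ 23.238*I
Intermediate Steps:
w(t) = 3*t
v(r, A) = I*√15 (v(r, A) = √(3*(-5) + 0) = √(-15 + 0) = √(-15) = I*√15)
(v(-5, -4)*(-1))*(-6) = ((I*√15)*(-1))*(-6) = -I*√15*(-6) = 6*I*√15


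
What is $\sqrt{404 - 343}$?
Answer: $\sqrt{61} \approx 7.8102$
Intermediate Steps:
$\sqrt{404 - 343} = \sqrt{61}$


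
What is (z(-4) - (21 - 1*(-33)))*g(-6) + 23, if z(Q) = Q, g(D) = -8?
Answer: 487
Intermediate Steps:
(z(-4) - (21 - 1*(-33)))*g(-6) + 23 = (-4 - (21 - 1*(-33)))*(-8) + 23 = (-4 - (21 + 33))*(-8) + 23 = (-4 - 1*54)*(-8) + 23 = (-4 - 54)*(-8) + 23 = -58*(-8) + 23 = 464 + 23 = 487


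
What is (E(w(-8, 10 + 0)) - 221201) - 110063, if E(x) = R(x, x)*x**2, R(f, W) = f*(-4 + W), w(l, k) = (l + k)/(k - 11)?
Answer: -331216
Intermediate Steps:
w(l, k) = (k + l)/(-11 + k)
E(x) = x**3*(-4 + x) (E(x) = (x*(-4 + x))*x**2 = x**3*(-4 + x))
(E(w(-8, 10 + 0)) - 221201) - 110063 = ((((10 + 0) - 8)/(-11 + (10 + 0)))**3*(-4 + ((10 + 0) - 8)/(-11 + (10 + 0))) - 221201) - 110063 = (((10 - 8)/(-11 + 10))**3*(-4 + (10 - 8)/(-11 + 10)) - 221201) - 110063 = ((2/(-1))**3*(-4 + 2/(-1)) - 221201) - 110063 = ((-1*2)**3*(-4 - 1*2) - 221201) - 110063 = ((-2)**3*(-4 - 2) - 221201) - 110063 = (-8*(-6) - 221201) - 110063 = (48 - 221201) - 110063 = -221153 - 110063 = -331216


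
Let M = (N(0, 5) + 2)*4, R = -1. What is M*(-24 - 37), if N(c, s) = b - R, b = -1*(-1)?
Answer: -976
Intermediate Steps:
b = 1
N(c, s) = 2 (N(c, s) = 1 - 1*(-1) = 1 + 1 = 2)
M = 16 (M = (2 + 2)*4 = 4*4 = 16)
M*(-24 - 37) = 16*(-24 - 37) = 16*(-61) = -976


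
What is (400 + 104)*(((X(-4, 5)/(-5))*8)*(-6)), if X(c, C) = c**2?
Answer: 387072/5 ≈ 77414.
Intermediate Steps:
(400 + 104)*(((X(-4, 5)/(-5))*8)*(-6)) = (400 + 104)*((((-4)**2/(-5))*8)*(-6)) = 504*(((16*(-1/5))*8)*(-6)) = 504*(-16/5*8*(-6)) = 504*(-128/5*(-6)) = 504*(768/5) = 387072/5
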